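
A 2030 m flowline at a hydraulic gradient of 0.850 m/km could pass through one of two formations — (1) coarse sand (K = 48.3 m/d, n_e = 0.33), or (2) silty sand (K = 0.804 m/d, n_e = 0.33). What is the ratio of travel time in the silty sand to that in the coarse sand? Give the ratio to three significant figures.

Unit 1 (coarse sand): v = 48.3×8.5e-4/0.33 = 0.1244 m/d, t = 2030/0.1244 = 16320 d
Unit 2 (silty sand): v = 0.804×8.5e-4/0.33 = 0.002071 m/d, t = 2030/0.002071 = 980200 d
t(silty sand) / t(coarse sand) = 980200/16320 = 60.1

60.1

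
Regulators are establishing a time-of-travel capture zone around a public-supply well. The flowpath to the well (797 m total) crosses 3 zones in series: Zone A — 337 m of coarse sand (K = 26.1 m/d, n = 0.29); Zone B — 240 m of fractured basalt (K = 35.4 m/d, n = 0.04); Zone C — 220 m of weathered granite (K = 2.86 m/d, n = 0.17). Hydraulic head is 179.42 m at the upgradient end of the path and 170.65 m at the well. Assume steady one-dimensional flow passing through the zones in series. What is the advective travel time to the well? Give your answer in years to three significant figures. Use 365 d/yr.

Total head drop ΔH = 179.42 − 170.65 = 8.77 m
Continuity: the same q passes through each zone, so ΔH = q·Σ(L_j/K_j) — the zones act as resistances in series.
Σ(L/K) = 337/26.1 + 240/35.4 + 220/2.86 = 12.91 + 6.780 + 76.92 = 96.61 d
q = ΔH / Σ(L/K) = 8.77 / 96.61 = 0.09077 m/d (same in every zone)
Zone A: v = q/n = 0.09077/0.29 = 0.3130 m/d → t_A = 337/0.3130 = 1077 d
Zone B: v = q/n = 0.09077/0.04 = 2.269 m/d → t_B = 240/2.269 = 105.8 d
Zone C: v = q/n = 0.09077/0.17 = 0.5340 m/d → t_C = 220/0.5340 = 412.0 d
Total t = 1077 + 105.8 + 412.0 = 1594 d
   = 1594 / 365 = 4.37 yr

4.37 years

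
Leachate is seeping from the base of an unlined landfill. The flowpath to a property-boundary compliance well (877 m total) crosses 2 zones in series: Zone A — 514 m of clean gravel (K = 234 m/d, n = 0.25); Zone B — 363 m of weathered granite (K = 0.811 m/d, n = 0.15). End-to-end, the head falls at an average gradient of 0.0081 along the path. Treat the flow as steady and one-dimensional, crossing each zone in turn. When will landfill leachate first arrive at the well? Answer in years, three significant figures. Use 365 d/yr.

For zones in series the flux q is common to all zones; the equivalent conductivity is the harmonic (thickness-weighted) mean, K_eq = L_total / Σ(L_j/K_j).
Σ(L/K) = 514/234 + 363/0.811 = 2.197 + 447.6 = 449.8 d
K_eq = L_total / Σ(L/K) = 877 / 449.8 = 1.950 m/d
q = K_eq · i = 1.950 × 0.0081 = 0.01579 m/d (same in every zone)
Zone A: v = q/n = 0.01579/0.25 = 0.06317 m/d → t_A = 514/0.06317 = 8136 d
Zone B: v = q/n = 0.01579/0.15 = 0.1053 m/d → t_B = 363/0.1053 = 3448 d
Total t = 8136 + 3448 = 11580 d
   = 11580 / 365 = 31.7 yr

31.7 years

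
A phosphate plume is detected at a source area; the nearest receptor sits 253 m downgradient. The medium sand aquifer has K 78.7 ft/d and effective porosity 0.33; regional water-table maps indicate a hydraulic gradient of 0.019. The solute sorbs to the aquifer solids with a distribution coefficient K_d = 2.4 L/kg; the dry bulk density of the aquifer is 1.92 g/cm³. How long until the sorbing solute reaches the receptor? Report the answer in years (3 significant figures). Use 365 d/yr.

K = 78.7 ft/d × 0.3048 = 23.99 m/d
Specific discharge q = 23.99 × 0.019 = 0.4558 m/d
Seepage velocity v = q / n = 0.4558 / 0.33 = 1.381 m/d
Retardation R = 1 + ρ_b·K_d/n = 1 + 1.92×2.4/0.33 = 14.96
Contaminant velocity v_c = v/R = 1.381/14.96 = 0.09230 m/d
t = L/v_c = 253/0.09230 = 2741 d
   = 2741/365 = 7.51 yr

7.51 years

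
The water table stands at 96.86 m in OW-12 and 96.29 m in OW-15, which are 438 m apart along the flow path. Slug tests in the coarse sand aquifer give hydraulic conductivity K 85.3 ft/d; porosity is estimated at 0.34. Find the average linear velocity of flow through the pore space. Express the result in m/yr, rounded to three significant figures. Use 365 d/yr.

36.3 m/yr

Hydraulic gradient i = (96.86 − 96.29) / 438 = 0.57 / 438 = 0.001301
K = 85.3 ft/d × 0.3048 = 26.00 m/d
Darcy flux q = K·i = 26.00 × 0.001301 = 0.03383 m/d
Seepage velocity v = q / n = 0.03383 / 0.34 = 0.09951 m/d
   = 0.09951 × 365 = 36.3 m/yr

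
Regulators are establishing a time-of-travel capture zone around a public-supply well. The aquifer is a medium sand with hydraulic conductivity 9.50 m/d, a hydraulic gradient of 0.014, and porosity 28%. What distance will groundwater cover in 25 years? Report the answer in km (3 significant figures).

Specific discharge q = 9.50 × 0.014 = 0.1330 m/d
v = Ki/n = 9.50·0.014/0.28 = 0.4750 m/d
T = 25 yr × 365 = 9125 d
L = v × T = 0.4750 × 9125 = 4334 m
   = 4.33 km

4.33 km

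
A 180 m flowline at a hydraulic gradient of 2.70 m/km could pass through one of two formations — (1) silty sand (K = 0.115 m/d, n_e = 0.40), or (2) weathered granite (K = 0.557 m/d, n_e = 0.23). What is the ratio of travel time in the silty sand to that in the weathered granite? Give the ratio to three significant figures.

8.42

Unit 1 (silty sand): v = 0.115×0.0027/0.40 = 7.763e-4 m/d, t = 180/7.763e-4 = 231900 d
Unit 2 (weathered granite): v = 0.557×0.0027/0.23 = 0.006539 m/d, t = 180/0.006539 = 27530 d
t(silty sand) / t(weathered granite) = 231900/27530 = 8.42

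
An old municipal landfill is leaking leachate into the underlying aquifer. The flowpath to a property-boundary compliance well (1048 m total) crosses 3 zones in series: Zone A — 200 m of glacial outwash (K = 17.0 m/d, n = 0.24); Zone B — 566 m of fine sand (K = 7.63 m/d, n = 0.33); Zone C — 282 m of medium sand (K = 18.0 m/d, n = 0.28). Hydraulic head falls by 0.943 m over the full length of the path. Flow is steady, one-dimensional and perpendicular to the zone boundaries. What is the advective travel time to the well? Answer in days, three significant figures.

33800 days

Steady 1-D flow in series ⇒ the Darcy flux q is identical in every zone and the zone head losses add (resistances L/K in series).
Σ(L/K) = 200/17.0 + 566/7.63 + 282/18.0 = 11.76 + 74.18 + 15.67 = 101.6 d
q = ΔH / Σ(L/K) = 0.943 / 101.6 = 0.009280 m/d (same in every zone)
Zone A: v = q/n = 0.009280/0.24 = 0.03867 m/d → t_A = 200/0.03867 = 5172 d
Zone B: v = q/n = 0.009280/0.33 = 0.02812 m/d → t_B = 566/0.02812 = 20130 d
Zone C: v = q/n = 0.009280/0.28 = 0.03314 m/d → t_C = 282/0.03314 = 8508 d
Total t = 5172 + 20130 + 8508 = 33810 d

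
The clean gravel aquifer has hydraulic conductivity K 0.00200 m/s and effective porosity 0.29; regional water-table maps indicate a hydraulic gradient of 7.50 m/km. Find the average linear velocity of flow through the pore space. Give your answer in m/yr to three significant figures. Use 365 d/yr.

1630 m/yr

K = 0.00200 m/s × 86400 s/d = 172.8 m/d
Darcy flux q = K·i = 172.8 × 0.0075 = 1.296 m/d
Seepage velocity v = q / n = 1.296 / 0.29 = 4.469 m/d
   = 4.469 × 365 = 1630 m/yr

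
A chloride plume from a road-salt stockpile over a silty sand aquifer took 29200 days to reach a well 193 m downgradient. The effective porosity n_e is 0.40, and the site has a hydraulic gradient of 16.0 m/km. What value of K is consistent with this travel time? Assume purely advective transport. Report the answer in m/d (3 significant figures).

0.165 m/d

v = L / t = 193 / 29200 = 0.006610 m/d
K = v · n / i = 0.006610 × 0.40 / 0.016 = 0.165 m/d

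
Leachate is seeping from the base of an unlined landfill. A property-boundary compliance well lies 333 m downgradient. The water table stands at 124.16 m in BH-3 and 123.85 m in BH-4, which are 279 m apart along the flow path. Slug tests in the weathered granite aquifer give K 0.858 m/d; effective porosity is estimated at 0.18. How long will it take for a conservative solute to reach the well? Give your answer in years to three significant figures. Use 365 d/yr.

Hydraulic gradient i = (124.16 − 123.85) / 279 = 0.31 / 279 = 0.001111
Specific discharge q = 0.858 × 0.001111 = 9.533e-4 m/d
Seepage velocity v = q / n = 9.533e-4 / 0.18 = 0.005296 m/d
t = L / v = 333 / 0.005296 = 62870 d
   = 62870 / 365 = 172 yr

172 years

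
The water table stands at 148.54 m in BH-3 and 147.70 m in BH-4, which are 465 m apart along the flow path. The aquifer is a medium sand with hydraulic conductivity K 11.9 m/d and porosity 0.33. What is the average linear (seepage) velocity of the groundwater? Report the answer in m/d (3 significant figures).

0.0651 m/d

Hydraulic gradient i = (148.54 − 147.70) / 465 = 0.84 / 465 = 0.001806
Darcy flux q = K·i = 11.9 × 0.001806 = 0.02150 m/d
Average linear velocity = 0.02150 / 0.33 = 0.06514 m/d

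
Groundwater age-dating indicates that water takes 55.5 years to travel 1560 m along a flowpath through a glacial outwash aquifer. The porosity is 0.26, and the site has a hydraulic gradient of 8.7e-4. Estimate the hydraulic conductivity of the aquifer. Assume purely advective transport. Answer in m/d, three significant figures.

t = 55.5 years = 20260 d
v = L / t = 1560 / 20260 = 0.07701 m/d
K = v · n / i = 0.07701 × 0.26 / 8.7e-4 = 23.0 m/d

23.0 m/d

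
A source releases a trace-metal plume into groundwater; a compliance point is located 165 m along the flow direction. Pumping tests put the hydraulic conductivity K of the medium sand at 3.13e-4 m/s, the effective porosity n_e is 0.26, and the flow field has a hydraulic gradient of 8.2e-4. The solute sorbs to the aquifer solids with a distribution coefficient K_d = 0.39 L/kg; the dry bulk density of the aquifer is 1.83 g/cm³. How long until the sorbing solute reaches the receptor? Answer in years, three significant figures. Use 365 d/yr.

19.8 years

K = 3.13e-4 m/s × 86400 s/d = 27.04 m/d
Darcy flux q = K·i = 27.04 × 8.2e-4 = 0.02218 m/d
Seepage velocity v = q / n = 0.02218 / 0.26 = 0.08529 m/d
Retardation R = 1 + ρ_b·K_d/n = 1 + 1.83×0.39/0.26 = 3.745
Contaminant velocity v_c = v/R = 0.08529/3.745 = 0.02277 m/d
t = L/v_c = 165/0.02277 = 7245 d
   = 7245/365 = 19.8 yr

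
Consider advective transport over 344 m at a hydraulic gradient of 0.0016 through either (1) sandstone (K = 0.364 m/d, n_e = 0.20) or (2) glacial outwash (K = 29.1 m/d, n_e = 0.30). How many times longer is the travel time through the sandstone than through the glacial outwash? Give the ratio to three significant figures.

53.3

Unit 1 (sandstone): v = 0.364×0.0016/0.20 = 0.002912 m/d, t = 344/0.002912 = 118100 d
Unit 2 (glacial outwash): v = 29.1×0.0016/0.30 = 0.1552 m/d, t = 344/0.1552 = 2216 d
t(sandstone) / t(glacial outwash) = 118100/2216 = 53.3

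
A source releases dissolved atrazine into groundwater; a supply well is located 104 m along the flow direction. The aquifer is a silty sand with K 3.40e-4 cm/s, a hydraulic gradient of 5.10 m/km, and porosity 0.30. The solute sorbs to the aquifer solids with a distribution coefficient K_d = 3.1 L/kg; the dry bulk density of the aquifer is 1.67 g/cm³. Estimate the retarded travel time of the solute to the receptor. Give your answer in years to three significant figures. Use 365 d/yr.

1040 years

K = 3.40e-4 cm/s × 864 = 0.2938 m/d
q = Ki = 0.2938 × 0.0051 = 0.001498 m/d
Average linear velocity = 0.001498 / 0.30 = 0.004994 m/d
Retardation R = 1 + ρ_b·K_d/n = 1 + 1.67×3.1/0.30 = 18.26
Contaminant velocity v_c = v/R = 0.004994/18.26 = 2.735e-4 m/d
t = L/v_c = 104/2.735e-4 = 380200 d
   = 380200/365 = 1040 yr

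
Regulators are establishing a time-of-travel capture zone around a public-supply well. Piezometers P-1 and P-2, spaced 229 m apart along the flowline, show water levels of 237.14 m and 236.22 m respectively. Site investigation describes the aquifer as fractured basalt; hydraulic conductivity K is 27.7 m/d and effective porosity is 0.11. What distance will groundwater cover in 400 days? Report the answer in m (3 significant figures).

Hydraulic gradient i = (237.14 − 236.22) / 229 = 0.92 / 229 = 0.004017
Specific discharge q = 27.7 × 0.004017 = 0.1113 m/d
Average linear velocity = 0.1113 / 0.11 = 1.012 m/d
L = v × T = 1.012 × 400 = 404.7 m

405 m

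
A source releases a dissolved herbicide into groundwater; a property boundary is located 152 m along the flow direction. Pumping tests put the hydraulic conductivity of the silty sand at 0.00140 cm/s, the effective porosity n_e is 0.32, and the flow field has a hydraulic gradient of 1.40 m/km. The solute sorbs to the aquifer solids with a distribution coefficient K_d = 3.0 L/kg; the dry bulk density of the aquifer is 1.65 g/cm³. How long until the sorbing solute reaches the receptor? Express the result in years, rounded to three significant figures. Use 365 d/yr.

K = 0.00140 cm/s × 864 = 1.210 m/d
Specific discharge q = 1.210 × 0.0014 = 0.001693 m/d
Average linear velocity = 0.001693 / 0.32 = 0.005292 m/d
Retardation R = 1 + ρ_b·K_d/n = 1 + 1.65×3.0/0.32 = 16.47
Contaminant velocity v_c = v/R = 0.005292/16.47 = 3.213e-4 m/d
t = L/v_c = 152/3.213e-4 = 473000 d
   = 473000/365 = 1300 yr

1300 years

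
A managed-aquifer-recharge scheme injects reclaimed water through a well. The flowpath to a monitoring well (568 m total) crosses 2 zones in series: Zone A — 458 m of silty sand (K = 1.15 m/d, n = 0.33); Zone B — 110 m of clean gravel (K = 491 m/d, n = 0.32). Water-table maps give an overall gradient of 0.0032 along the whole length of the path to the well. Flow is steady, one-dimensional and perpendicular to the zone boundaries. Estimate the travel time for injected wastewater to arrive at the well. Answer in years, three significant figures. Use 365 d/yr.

112 years

Continuity: the same q passes through each zone, so ΔH = q·Σ(L_j/K_j) — the zones act as resistances in series.
Σ(L/K) = 458/1.15 + 110/491 = 398.3 + 0.2240 = 398.5 d
K_eq = L_total / Σ(L/K) = 568 / 398.5 = 1.425 m/d
q = K_eq · i = 1.425 × 0.0032 = 0.004561 m/d (same in every zone)
Zone A: v = q/n = 0.004561/0.33 = 0.01382 m/d → t_A = 458/0.01382 = 33140 d
Zone B: v = q/n = 0.004561/0.32 = 0.01425 m/d → t_B = 110/0.01425 = 7717 d
Total t = 33140 + 7717 = 40850 d
   = 40850 / 365 = 112 yr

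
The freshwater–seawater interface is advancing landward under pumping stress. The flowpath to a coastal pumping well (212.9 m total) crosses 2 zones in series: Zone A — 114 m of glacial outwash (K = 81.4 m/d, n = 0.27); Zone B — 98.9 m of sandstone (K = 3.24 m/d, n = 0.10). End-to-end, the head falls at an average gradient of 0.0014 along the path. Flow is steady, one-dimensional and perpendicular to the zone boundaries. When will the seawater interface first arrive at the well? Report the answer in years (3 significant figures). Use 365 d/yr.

11.9 years

Steady 1-D flow in series ⇒ the Darcy flux q is identical in every zone and the zone head losses add (resistances L/K in series).
Σ(L/K) = 114/81.4 + 98.9/3.24 = 1.400 + 30.52 = 31.93 d
K_eq = L_total / Σ(L/K) = 212.9 / 31.93 = 6.669 m/d
q = K_eq · i = 6.669 × 0.0014 = 0.009336 m/d (same in every zone)
Zone A: v = q/n = 0.009336/0.27 = 0.03458 m/d → t_A = 114/0.03458 = 3297 d
Zone B: v = q/n = 0.009336/0.10 = 0.09336 m/d → t_B = 98.9/0.09336 = 1059 d
Total t = 3297 + 1059 = 4356 d
   = 4356 / 365 = 11.9 yr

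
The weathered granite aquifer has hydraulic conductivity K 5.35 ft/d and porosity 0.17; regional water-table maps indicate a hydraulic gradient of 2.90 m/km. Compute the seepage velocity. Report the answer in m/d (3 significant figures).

0.0278 m/d

K = 5.35 ft/d × 0.3048 = 1.631 m/d
q = Ki = 1.631 × 0.0029 = 0.004729 m/d
v_s = q/n_e = 0.004729/0.17 = 0.02782 m/d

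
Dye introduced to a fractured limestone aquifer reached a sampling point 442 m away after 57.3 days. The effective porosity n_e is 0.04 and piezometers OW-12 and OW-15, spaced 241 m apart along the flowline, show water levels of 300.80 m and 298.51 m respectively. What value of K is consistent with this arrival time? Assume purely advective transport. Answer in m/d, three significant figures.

Hydraulic gradient i = (300.80 − 298.51) / 241 = 2.29 / 241 = 0.009502
v = L / t = 442 / 57.3 = 7.714 m/d
K = v · n / i = 7.714 × 0.04 / 0.009502 = 32.5 m/d

32.5 m/d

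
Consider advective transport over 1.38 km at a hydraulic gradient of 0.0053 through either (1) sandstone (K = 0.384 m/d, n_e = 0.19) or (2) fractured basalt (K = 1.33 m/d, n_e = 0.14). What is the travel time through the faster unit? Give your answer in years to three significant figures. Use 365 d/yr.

75.1 years

Unit 1 (sandstone): v = 0.384×0.0053/0.19 = 0.01071 m/d, t = 1380/0.01071 = 128800 d
Unit 2 (fractured basalt): v = 1.33×0.0053/0.14 = 0.05035 m/d, t = 1380/0.05035 = 27410 d
Faster: 27410 d / 365 = 75.1 yr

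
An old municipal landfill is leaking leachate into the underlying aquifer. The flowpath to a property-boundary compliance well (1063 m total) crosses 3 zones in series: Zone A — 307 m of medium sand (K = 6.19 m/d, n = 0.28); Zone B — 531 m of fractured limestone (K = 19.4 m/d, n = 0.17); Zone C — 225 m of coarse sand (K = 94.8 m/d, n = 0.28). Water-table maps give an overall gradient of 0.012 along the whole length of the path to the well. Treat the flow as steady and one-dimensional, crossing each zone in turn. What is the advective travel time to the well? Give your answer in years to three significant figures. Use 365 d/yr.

4.08 years

Steady 1-D flow in series ⇒ the Darcy flux q is identical in every zone and the zone head losses add (resistances L/K in series).
Σ(L/K) = 307/6.19 + 531/19.4 + 225/94.8 = 49.60 + 27.37 + 2.373 = 79.34 d
K_eq = L_total / Σ(L/K) = 1063 / 79.34 = 13.40 m/d
q = K_eq · i = 13.40 × 0.012 = 0.1608 m/d (same in every zone)
Zone A: v = q/n = 0.1608/0.28 = 0.5742 m/d → t_A = 307/0.5742 = 534.7 d
Zone B: v = q/n = 0.1608/0.17 = 0.9457 m/d → t_B = 531/0.9457 = 561.5 d
Zone C: v = q/n = 0.1608/0.28 = 0.5742 m/d → t_C = 225/0.5742 = 391.9 d
Total t = 534.7 + 561.5 + 391.9 = 1488 d
   = 1488 / 365 = 4.08 yr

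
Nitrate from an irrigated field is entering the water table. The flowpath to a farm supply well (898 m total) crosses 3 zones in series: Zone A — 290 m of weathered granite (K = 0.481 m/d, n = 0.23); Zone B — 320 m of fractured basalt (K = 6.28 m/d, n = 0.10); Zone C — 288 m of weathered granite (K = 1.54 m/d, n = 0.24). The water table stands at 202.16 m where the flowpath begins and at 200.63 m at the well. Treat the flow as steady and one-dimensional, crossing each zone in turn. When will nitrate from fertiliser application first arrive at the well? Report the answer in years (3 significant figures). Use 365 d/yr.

Total head drop ΔH = 202.16 − 200.63 = 1.53 m
Continuity: the same q passes through each zone, so ΔH = q·Σ(L_j/K_j) — the zones act as resistances in series.
Σ(L/K) = 290/0.481 + 320/6.28 + 288/1.54 = 602.9 + 50.96 + 187.0 = 840.9 d
q = ΔH / Σ(L/K) = 1.53 / 840.9 = 0.001820 m/d (same in every zone)
Zone A: v = q/n = 0.001820/0.23 = 0.007911 m/d → t_A = 290/0.007911 = 36660 d
Zone B: v = q/n = 0.001820/0.10 = 0.01820 m/d → t_B = 320/0.01820 = 17590 d
Zone C: v = q/n = 0.001820/0.24 = 0.007581 m/d → t_C = 288/0.007581 = 37990 d
Total t = 36660 + 17590 + 37990 = 92230 d
   = 92230 / 365 = 253 yr

253 years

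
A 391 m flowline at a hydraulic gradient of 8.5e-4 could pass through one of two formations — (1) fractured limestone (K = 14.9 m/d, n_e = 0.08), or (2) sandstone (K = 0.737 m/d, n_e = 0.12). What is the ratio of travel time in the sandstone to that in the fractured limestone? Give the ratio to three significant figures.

30.3

Unit 1 (fractured limestone): v = 14.9×8.5e-4/0.08 = 0.1583 m/d, t = 391/0.1583 = 2470 d
Unit 2 (sandstone): v = 0.737×8.5e-4/0.12 = 0.005220 m/d, t = 391/0.005220 = 74900 d
t(sandstone) / t(fractured limestone) = 74900/2470 = 30.3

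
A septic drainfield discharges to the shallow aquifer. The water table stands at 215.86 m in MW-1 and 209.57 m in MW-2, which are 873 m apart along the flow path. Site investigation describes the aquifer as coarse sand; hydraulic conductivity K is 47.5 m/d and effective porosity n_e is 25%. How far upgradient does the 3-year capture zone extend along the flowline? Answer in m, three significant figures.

Hydraulic gradient i = (215.86 − 209.57) / 873 = 6.29 / 873 = 0.007205
Specific discharge q = 47.5 × 0.007205 = 0.3422 m/d
v_s = q/n_e = 0.3422/0.25 = 1.369 m/d
T = 3 yr × 365 = 1095 d
L = v × T = 1.369 × 1095 = 1499 m

1500 m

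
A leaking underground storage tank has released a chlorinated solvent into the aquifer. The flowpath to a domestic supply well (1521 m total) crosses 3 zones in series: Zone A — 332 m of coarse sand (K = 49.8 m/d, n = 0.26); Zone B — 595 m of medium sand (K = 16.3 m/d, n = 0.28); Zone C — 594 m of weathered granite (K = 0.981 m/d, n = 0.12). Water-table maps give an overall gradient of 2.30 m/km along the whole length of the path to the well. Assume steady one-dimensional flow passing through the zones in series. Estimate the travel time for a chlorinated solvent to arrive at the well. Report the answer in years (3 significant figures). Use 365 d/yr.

165 years

For zones in series the flux q is common to all zones; the equivalent conductivity is the harmonic (thickness-weighted) mean, K_eq = L_total / Σ(L_j/K_j).
Σ(L/K) = 332/49.8 + 595/16.3 + 594/0.981 = 6.667 + 36.50 + 605.5 = 648.7 d
K_eq = L_total / Σ(L/K) = 1521 / 648.7 = 2.345 m/d
q = K_eq · i = 2.345 × 0.0023 = 0.005393 m/d (same in every zone)
Zone A: v = q/n = 0.005393/0.26 = 0.02074 m/d → t_A = 332/0.02074 = 16010 d
Zone B: v = q/n = 0.005393/0.28 = 0.01926 m/d → t_B = 595/0.01926 = 30890 d
Zone C: v = q/n = 0.005393/0.12 = 0.04494 m/d → t_C = 594/0.04494 = 13220 d
Total t = 16010 + 30890 + 13220 = 60110 d
   = 60110 / 365 = 165 yr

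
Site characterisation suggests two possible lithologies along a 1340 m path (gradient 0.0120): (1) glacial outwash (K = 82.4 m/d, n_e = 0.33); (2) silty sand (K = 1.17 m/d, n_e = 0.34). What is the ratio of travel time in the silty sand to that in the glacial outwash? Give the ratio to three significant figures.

72.6

Unit 1 (glacial outwash): v = 82.4×0.012/0.33 = 2.996 m/d, t = 1340/2.996 = 447.2 d
Unit 2 (silty sand): v = 1.17×0.012/0.34 = 0.04129 m/d, t = 1340/0.04129 = 32450 d
t(silty sand) / t(glacial outwash) = 32450/447.2 = 72.6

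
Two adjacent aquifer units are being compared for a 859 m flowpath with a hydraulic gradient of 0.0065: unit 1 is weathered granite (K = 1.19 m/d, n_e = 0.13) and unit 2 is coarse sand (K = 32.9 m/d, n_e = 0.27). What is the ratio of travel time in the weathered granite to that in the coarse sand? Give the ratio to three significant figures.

13.3

Unit 1 (weathered granite): v = 1.19×0.0065/0.13 = 0.05950 m/d, t = 859/0.05950 = 14440 d
Unit 2 (coarse sand): v = 32.9×0.0065/0.27 = 0.7920 m/d, t = 859/0.7920 = 1085 d
t(weathered granite) / t(coarse sand) = 14440/1085 = 13.3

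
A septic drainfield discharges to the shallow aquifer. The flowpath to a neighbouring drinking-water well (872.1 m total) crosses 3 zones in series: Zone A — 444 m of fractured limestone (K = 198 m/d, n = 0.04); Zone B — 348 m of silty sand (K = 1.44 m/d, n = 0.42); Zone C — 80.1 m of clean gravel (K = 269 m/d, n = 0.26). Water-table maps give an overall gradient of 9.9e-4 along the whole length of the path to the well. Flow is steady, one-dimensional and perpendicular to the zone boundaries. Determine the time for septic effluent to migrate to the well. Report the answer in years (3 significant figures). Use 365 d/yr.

Steady 1-D flow in series ⇒ the Darcy flux q is identical in every zone and the zone head losses add (resistances L/K in series).
Σ(L/K) = 444/198 + 348/1.44 + 80.1/269 = 2.242 + 241.7 + 0.2978 = 244.2 d
K_eq = L_total / Σ(L/K) = 872.1 / 244.2 = 3.571 m/d
q = K_eq · i = 3.571 × 9.9e-4 = 0.003535 m/d (same in every zone)
Zone A: v = q/n = 0.003535/0.04 = 0.08839 m/d → t_A = 444/0.08839 = 5023 d
Zone B: v = q/n = 0.003535/0.42 = 0.008418 m/d → t_B = 348/0.008418 = 41340 d
Zone C: v = q/n = 0.003535/0.26 = 0.01360 m/d → t_C = 80.1/0.01360 = 5891 d
Total t = 5023 + 41340 + 5891 = 52260 d
   = 52260 / 365 = 143 yr

143 years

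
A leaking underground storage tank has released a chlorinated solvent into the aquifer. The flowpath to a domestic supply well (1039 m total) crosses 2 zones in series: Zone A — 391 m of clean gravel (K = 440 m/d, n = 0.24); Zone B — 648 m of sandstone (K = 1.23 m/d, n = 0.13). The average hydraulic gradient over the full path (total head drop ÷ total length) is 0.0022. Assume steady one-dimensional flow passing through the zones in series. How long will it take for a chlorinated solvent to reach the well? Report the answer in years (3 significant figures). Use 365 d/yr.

113 years

For zones in series the flux q is common to all zones; the equivalent conductivity is the harmonic (thickness-weighted) mean, K_eq = L_total / Σ(L_j/K_j).
Σ(L/K) = 391/440 + 648/1.23 = 0.8886 + 526.8 = 527.7 d
K_eq = L_total / Σ(L/K) = 1039 / 527.7 = 1.969 m/d
q = K_eq · i = 1.969 × 0.0022 = 0.004331 m/d (same in every zone)
Zone A: v = q/n = 0.004331/0.24 = 0.01805 m/d → t_A = 391/0.01805 = 21660 d
Zone B: v = q/n = 0.004331/0.13 = 0.03332 m/d → t_B = 648/0.03332 = 19450 d
Total t = 21660 + 19450 = 41110 d
   = 41110 / 365 = 113 yr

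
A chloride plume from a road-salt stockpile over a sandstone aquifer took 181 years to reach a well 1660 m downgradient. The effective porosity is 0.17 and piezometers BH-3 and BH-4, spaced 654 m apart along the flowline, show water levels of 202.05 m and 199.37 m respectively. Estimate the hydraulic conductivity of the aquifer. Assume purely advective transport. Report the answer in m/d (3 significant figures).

Hydraulic gradient i = (202.05 − 199.37) / 654 = 2.68 / 654 = 0.004098
t = 181 years = 66070 d
v = L / t = 1660 / 66070 = 0.02513 m/d
K = v · n / i = 0.02513 × 0.17 / 0.004098 = 1.04 m/d

1.04 m/d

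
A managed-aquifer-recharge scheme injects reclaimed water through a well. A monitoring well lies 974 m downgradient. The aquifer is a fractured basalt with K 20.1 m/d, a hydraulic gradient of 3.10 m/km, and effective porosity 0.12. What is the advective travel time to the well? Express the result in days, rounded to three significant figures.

1880 days

Specific discharge q = 20.1 × 0.0031 = 0.06231 m/d
Average linear velocity = 0.06231 / 0.12 = 0.5193 m/d
t = L / v = 974 / 0.5193 = 1876 d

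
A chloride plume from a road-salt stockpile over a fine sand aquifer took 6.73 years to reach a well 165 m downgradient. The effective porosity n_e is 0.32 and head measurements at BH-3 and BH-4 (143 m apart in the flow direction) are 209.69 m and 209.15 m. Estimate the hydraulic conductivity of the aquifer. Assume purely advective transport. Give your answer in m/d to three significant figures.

5.69 m/d

Hydraulic gradient i = (209.69 − 209.15) / 143 = 0.54 / 143 = 0.003776
t = 6.73 years = 2456 d
v = L / t = 165 / 2456 = 0.06717 m/d
K = v · n / i = 0.06717 × 0.32 / 0.003776 = 5.69 m/d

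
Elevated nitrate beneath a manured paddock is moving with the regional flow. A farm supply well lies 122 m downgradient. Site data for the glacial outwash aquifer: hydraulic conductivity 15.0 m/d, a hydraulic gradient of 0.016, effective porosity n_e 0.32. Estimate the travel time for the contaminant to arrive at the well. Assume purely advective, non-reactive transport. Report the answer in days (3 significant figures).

163 days

Specific discharge q = 15.0 × 0.016 = 0.2400 m/d
v = Ki/n = 15.0·0.016/0.32 = 0.7500 m/d
t = L / v = 122 / 0.7500 = 162.7 d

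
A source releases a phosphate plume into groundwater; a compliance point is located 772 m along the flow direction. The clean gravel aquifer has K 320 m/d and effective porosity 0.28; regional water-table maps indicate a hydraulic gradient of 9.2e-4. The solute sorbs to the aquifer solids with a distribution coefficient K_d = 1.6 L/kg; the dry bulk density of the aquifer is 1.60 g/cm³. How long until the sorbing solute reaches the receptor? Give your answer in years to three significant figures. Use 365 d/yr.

Darcy flux q = K·i = 320 × 9.2e-4 = 0.2944 m/d
v_s = q/n_e = 0.2944/0.28 = 1.051 m/d
Retardation R = 1 + ρ_b·K_d/n = 1 + 1.60×1.6/0.28 = 10.14
Contaminant velocity v_c = v/R = 1.051/10.14 = 0.1037 m/d
t = L/v_c = 772/0.1037 = 7447 d
   = 7447/365 = 20.4 yr

20.4 years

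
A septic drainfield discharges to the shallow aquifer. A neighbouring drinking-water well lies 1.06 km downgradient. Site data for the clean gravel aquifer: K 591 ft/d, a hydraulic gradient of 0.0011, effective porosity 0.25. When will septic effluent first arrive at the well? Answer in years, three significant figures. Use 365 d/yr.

K = 591 ft/d × 0.3048 = 180.1 m/d
Darcy flux q = K·i = 180.1 × 0.0011 = 0.1982 m/d
v = Ki/n = 180.1·0.0011/0.25 = 0.7926 m/d
L = 1.06 km = 1060 m
t = L / v = 1060 / 0.7926 = 1337 d
   = 1337 / 365 = 3.66 yr

3.66 years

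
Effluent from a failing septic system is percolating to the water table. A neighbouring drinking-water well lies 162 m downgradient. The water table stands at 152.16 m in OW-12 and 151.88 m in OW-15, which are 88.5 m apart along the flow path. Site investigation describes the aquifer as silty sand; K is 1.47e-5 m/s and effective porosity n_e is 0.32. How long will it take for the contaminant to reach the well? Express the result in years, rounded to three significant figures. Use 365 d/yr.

Hydraulic gradient i = (152.16 − 151.88) / 88.5 = 0.28 / 88.5 = 0.003164
K = 1.47e-5 m/s × 86400 s/d = 1.270 m/d
q = Ki = 1.270 × 0.003164 = 0.004018 m/d
v = Ki/n = 1.270·0.003164/0.32 = 0.01256 m/d
t = L / v = 162 / 0.01256 = 12900 d
   = 12900 / 365 = 35.3 yr

35.3 years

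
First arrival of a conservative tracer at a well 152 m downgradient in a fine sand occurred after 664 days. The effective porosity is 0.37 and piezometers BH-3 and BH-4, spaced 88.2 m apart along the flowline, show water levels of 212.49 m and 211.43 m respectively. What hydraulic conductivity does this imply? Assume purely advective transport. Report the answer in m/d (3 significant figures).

Hydraulic gradient i = (212.49 − 211.43) / 88.2 = 1.06 / 88.2 = 0.01202
v = L / t = 152 / 664 = 0.2289 m/d
K = v · n / i = 0.2289 × 0.37 / 0.01202 = 7.05 m/d

7.05 m/d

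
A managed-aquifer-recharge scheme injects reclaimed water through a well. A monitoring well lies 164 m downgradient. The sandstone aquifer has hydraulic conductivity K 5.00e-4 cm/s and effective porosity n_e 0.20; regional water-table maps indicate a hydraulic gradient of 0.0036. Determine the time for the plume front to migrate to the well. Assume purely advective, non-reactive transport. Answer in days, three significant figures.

K = 5.00e-4 cm/s × 864 = 0.4320 m/d
Specific discharge q = 0.4320 × 0.0036 = 0.001555 m/d
Seepage velocity v = q / n = 0.001555 / 0.20 = 0.007776 m/d
t = L / v = 164 / 0.007776 = 21090 d

21100 days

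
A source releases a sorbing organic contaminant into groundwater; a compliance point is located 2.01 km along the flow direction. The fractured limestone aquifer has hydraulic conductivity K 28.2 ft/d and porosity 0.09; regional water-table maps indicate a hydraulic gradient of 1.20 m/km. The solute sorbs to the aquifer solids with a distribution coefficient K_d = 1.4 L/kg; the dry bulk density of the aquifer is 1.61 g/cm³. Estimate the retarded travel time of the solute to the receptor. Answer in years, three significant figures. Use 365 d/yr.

1250 years

K = 28.2 ft/d × 0.3048 = 8.595 m/d
Specific discharge q = 8.595 × 0.0012 = 0.01031 m/d
Average linear velocity = 0.01031 / 0.09 = 0.1146 m/d
Retardation R = 1 + ρ_b·K_d/n = 1 + 1.61×1.4/0.09 = 26.04
Contaminant velocity v_c = v/R = 0.1146/26.04 = 0.004400 m/d
L = 2.01 km = 2010 m
t = L/v_c = 2010/0.004400 = 456800 d
   = 456800/365 = 1250 yr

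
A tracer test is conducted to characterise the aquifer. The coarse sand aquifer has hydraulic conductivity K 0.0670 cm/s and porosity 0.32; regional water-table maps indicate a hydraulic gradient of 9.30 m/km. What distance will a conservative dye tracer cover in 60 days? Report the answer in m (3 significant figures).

K = 0.0670 cm/s × 864 = 57.89 m/d
Darcy flux q = K·i = 57.89 × 0.0093 = 0.5384 m/d
Average linear velocity = 0.5384 / 0.32 = 1.682 m/d
L = v × T = 1.682 × 60 = 100.9 m

101 m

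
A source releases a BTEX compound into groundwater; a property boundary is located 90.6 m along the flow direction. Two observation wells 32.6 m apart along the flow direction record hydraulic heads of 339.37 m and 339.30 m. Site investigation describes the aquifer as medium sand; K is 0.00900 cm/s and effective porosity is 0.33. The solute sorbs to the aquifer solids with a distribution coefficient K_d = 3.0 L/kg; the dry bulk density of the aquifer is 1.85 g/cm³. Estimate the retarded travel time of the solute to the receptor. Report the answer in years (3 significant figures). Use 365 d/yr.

Hydraulic gradient i = (339.37 − 339.30) / 32.6 = 0.07 / 32.6 = 0.002147
K = 0.00900 cm/s × 864 = 7.776 m/d
q = Ki = 7.776 × 0.002147 = 0.01670 m/d
v_s = q/n_e = 0.01670/0.33 = 0.05060 m/d
Retardation R = 1 + ρ_b·K_d/n = 1 + 1.85×3.0/0.33 = 17.82
Contaminant velocity v_c = v/R = 0.05060/17.82 = 0.002840 m/d
t = L/v_c = 90.6/0.002840 = 31910 d
   = 31910/365 = 87.4 yr

87.4 years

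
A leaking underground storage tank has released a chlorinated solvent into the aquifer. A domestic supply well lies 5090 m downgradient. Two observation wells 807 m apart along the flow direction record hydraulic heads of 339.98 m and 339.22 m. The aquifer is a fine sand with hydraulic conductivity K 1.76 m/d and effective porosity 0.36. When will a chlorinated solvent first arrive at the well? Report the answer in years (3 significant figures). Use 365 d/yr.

Hydraulic gradient i = (339.98 − 339.22) / 807 = 0.76 / 807 = 9.418e-4
Darcy flux q = K·i = 1.76 × 9.418e-4 = 0.001657 m/d
Average linear velocity = 0.001657 / 0.36 = 0.004604 m/d
t = L / v = 5090 / 0.004604 = 1.106e6 d
   = 1.106e6 / 365 = 3030 yr

3030 years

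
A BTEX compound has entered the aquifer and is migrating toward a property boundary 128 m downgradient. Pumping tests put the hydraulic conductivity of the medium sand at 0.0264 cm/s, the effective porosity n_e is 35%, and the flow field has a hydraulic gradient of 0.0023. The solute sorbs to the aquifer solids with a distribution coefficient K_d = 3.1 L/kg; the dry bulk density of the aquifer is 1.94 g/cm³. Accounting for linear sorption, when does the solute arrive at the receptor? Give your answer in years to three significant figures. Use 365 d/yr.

42.5 years

K = 0.0264 cm/s × 864 = 22.81 m/d
q = Ki = 22.81 × 0.0023 = 0.05246 m/d
v_s = q/n_e = 0.05246/0.35 = 0.1499 m/d
Retardation R = 1 + ρ_b·K_d/n = 1 + 1.94×3.1/0.35 = 18.18
Contaminant velocity v_c = v/R = 0.1499/18.18 = 0.008244 m/d
t = L/v_c = 128/0.008244 = 15530 d
   = 15530/365 = 42.5 yr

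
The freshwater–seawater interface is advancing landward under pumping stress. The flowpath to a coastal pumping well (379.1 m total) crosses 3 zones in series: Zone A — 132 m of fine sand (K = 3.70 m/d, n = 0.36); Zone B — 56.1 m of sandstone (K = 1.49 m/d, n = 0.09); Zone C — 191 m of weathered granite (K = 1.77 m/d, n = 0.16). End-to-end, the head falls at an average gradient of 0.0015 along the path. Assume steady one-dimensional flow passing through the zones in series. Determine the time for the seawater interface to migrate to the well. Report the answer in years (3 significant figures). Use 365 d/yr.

72.6 years

Continuity: the same q passes through each zone, so ΔH = q·Σ(L_j/K_j) — the zones act as resistances in series.
Σ(L/K) = 132/3.70 + 56.1/1.49 + 191/1.77 = 35.68 + 37.65 + 107.9 = 181.2 d
K_eq = L_total / Σ(L/K) = 379.1 / 181.2 = 2.092 m/d
q = K_eq · i = 2.092 × 0.0015 = 0.003138 m/d (same in every zone)
Zone A: v = q/n = 0.003138/0.36 = 0.008716 m/d → t_A = 132/0.008716 = 15150 d
Zone B: v = q/n = 0.003138/0.09 = 0.03486 m/d → t_B = 56.1/0.03486 = 1609 d
Zone C: v = q/n = 0.003138/0.16 = 0.01961 m/d → t_C = 191/0.01961 = 9740 d
Total t = 15150 + 1609 + 9740 = 26490 d
   = 26490 / 365 = 72.6 yr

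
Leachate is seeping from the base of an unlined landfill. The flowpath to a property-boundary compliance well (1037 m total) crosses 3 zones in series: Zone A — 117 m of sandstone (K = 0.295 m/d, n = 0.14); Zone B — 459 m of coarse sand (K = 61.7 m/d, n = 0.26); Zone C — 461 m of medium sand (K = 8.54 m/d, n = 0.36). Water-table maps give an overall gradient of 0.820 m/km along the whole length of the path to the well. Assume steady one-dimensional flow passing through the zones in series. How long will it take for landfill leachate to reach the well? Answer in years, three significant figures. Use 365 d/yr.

445 years

For zones in series the flux q is common to all zones; the equivalent conductivity is the harmonic (thickness-weighted) mean, K_eq = L_total / Σ(L_j/K_j).
Σ(L/K) = 117/0.295 + 459/61.7 + 461/8.54 = 396.6 + 7.439 + 53.98 = 458.0 d
K_eq = L_total / Σ(L/K) = 1037 / 458.0 = 2.264 m/d
q = K_eq · i = 2.264 × 8.2e-4 = 0.001857 m/d (same in every zone)
Zone A: v = q/n = 0.001857/0.14 = 0.01326 m/d → t_A = 117/0.01326 = 8823 d
Zone B: v = q/n = 0.001857/0.26 = 0.007140 m/d → t_B = 459/0.007140 = 64280 d
Zone C: v = q/n = 0.001857/0.36 = 0.005157 m/d → t_C = 461/0.005157 = 89390 d
Total t = 8823 + 64280 + 89390 = 162500 d
   = 162500 / 365 = 445 yr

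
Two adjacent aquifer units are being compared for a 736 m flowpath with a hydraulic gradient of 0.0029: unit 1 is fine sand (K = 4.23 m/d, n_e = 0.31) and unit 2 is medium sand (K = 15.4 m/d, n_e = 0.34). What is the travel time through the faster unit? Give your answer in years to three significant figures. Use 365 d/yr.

15.4 years

Unit 1 (fine sand): v = 4.23×0.0029/0.31 = 0.03957 m/d, t = 736/0.03957 = 18600 d
Unit 2 (medium sand): v = 15.4×0.0029/0.34 = 0.1314 m/d, t = 736/0.1314 = 5603 d
Faster: 5603 d / 365 = 15.4 yr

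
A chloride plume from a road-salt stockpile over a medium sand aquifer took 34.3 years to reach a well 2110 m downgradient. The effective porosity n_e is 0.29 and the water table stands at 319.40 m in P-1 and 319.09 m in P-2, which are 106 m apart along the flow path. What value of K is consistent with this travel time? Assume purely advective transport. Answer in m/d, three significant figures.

Hydraulic gradient i = (319.40 − 319.09) / 106 = 0.31 / 106 = 0.002925
t = 34.3 years = 12520 d
v = L / t = 2110 / 12520 = 0.1685 m/d
K = v · n / i = 0.1685 × 0.29 / 0.002925 = 16.7 m/d

16.7 m/d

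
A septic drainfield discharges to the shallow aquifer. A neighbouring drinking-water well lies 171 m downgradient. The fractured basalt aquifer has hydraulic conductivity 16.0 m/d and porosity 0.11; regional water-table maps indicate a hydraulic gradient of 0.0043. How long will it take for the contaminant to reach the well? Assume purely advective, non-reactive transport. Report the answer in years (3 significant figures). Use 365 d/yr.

Specific discharge q = 16.0 × 0.0043 = 0.06880 m/d
Seepage velocity v = q / n = 0.06880 / 0.11 = 0.6255 m/d
t = L / v = 171 / 0.6255 = 273.4 d
   = 273.4 / 365 = 0.749 yr

0.749 years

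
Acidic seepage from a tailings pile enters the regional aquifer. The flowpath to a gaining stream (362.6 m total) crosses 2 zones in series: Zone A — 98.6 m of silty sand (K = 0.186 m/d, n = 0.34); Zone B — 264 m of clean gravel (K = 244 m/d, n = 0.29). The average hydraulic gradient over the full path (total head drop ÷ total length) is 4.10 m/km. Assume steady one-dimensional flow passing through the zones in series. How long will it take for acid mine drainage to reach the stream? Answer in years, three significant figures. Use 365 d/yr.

For zones in series the flux q is common to all zones; the equivalent conductivity is the harmonic (thickness-weighted) mean, K_eq = L_total / Σ(L_j/K_j).
Σ(L/K) = 98.6/0.186 + 264/244 = 530.1 + 1.082 = 531.2 d
K_eq = L_total / Σ(L/K) = 362.6 / 531.2 = 0.6826 m/d
q = K_eq · i = 0.6826 × 0.0041 = 0.002799 m/d (same in every zone)
Zone A: v = q/n = 0.002799/0.34 = 0.008232 m/d → t_A = 98.6/0.008232 = 11980 d
Zone B: v = q/n = 0.002799/0.29 = 0.009651 m/d → t_B = 264/0.009651 = 27360 d
Total t = 11980 + 27360 = 39330 d
   = 39330 / 365 = 108 yr

108 years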